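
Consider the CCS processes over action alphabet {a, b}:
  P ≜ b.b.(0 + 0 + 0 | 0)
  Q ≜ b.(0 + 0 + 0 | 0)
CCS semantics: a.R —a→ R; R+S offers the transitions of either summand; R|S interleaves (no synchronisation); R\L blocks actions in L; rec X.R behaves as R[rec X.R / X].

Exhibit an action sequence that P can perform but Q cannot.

LTS(P): 3 reachable states
  m0 = b.b.(0 + 0 + 0 | 0) :: =b=> m1
  m1 = b.(0 + 0 + 0 | 0) :: =b=> m2
  m2 = 0 + 0 + 0 | 0 :: ∅
LTS(Q): 2 reachable states
  n0 = b.(0 + 0 + 0 | 0) :: =b=> n1
  n1 = 0 + 0 + 0 | 0 :: ∅
Run σ = ⟨bb⟩ on P: start {m0}
  after b @ step 1: {m1}
  after b @ step 2: {m2}
  P completes σ.
Run σ = ⟨bb⟩ on Q: start {n0}
  after b @ step 1: {n1}
  after b @ step 2: ∅ (Q stuck)

bb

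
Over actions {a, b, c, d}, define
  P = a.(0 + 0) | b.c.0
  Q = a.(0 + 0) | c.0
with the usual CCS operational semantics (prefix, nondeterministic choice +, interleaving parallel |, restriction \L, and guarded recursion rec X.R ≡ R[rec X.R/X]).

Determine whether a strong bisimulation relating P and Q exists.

P ≁ Q

P's transition system — 6 states:
  u0 = a.(0 + 0) | b.c.0 → --a--▸ u1, --b--▸ u2
  u1 = (0 + 0) | b.c.0 → --b--▸ u3
  u2 = a.(0 + 0) | c.0 → --a--▸ u3, --c--▸ u4
  u3 = (0 + 0) | c.0 → --c--▸ u5
  u4 = a.(0 + 0) | 0 → --a--▸ u5
  u5 = (0 + 0) | 0 → ∅
Q's transition system — 4 states:
  v0 = a.(0 + 0) | c.0 → --a--▸ v1, --c--▸ v2
  v1 = (0 + 0) | c.0 → --c--▸ v3
  v2 = a.(0 + 0) | 0 → --a--▸ v3
  v3 = (0 + 0) | 0 → ∅
Bisimilarity quotient blocks:
  B0 = {u0}
  B1 = {u2, v0}
  B2 = {u4, v2}
  B3 = {u5, v3}
  B4 = {u3, v1}
  B5 = {u1}
u0 ∈ B0, v0 ∈ B1 → different blocks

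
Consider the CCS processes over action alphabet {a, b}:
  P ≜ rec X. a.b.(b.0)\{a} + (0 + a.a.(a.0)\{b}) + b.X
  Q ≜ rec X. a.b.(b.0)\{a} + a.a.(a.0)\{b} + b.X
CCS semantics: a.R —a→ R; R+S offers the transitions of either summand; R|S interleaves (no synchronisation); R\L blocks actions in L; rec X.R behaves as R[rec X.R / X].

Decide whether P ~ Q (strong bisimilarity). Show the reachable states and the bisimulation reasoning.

Reachable graph of P (7 states):
  m0 = rec X. a.b.(b.0)\{a} + (0 + a.a.(a.0)\{b}) + b.X has moves ··a··> m1, ··a··> m2, ··b··> m0
  m1 = a.(a.0)\{b} has moves ··a··> m3
  m2 = b.(b.0)\{a} has moves ··b··> m4
  m3 = (a.0)\{b} has moves ··a··> m5
  m4 = (b.0)\{a} has moves ··b··> m6
  m5 = 0\{b} has moves ·
  m6 = 0\{a} has moves ·
Reachable graph of Q (7 states):
  n0 = rec X. a.b.(b.0)\{a} + a.a.(a.0)\{b} + b.X has moves ··a··> n1, ··a··> n2, ··b··> n0
  n1 = a.(a.0)\{b} has moves ··a··> n3
  n2 = b.(b.0)\{a} has moves ··b··> n4
  n3 = (a.0)\{b} has moves ··a··> n5
  n4 = (b.0)\{a} has moves ··b··> n6
  n5 = 0\{b} has moves ·
  n6 = 0\{a} has moves ·
Partition-refinement fixed point:
  B0 = {m0, n0}
  B1 = {m2, n2}
  B2 = {m4, n4}
  B3 = {m5, m6, n5, n6}
  B4 = {m1, n1}
  B5 = {m3, n3}
m0 ∈ B0, n0 ∈ B0 → same block

bisimilar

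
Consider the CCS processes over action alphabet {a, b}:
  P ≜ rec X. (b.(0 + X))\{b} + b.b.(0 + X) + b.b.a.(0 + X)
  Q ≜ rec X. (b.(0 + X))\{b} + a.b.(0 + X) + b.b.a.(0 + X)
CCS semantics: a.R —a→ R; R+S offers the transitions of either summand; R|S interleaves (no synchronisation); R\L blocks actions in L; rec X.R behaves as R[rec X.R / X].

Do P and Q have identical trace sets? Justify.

P's transition system — 5 states:
  p0 = rec X. (b.(0 + X))\{b} + b.b.(0 + X) + b.b.a.(0 + X) has moves —b→ p1, —b→ p2
  p1 = b.(0 + (rec X. (b.(0 + X))\{b} + b.b.(0 + X) + b.b.a.(0 + X))) has moves —b→ p3
  p2 = b.a.(0 + (rec X. (b.(0 + X))\{b} + b.b.(0 + X) + b.b.a.(0 + X))) has moves —b→ p4
  p3 = 0 + (rec X. (b.(0 + X))\{b} + b.b.(0 + X) + b.b.a.(0 + X)) has moves —b→ p1, —b→ p2
  p4 = a.(0 + (rec X. (b.(0 + X))\{b} + b.b.(0 + X) + b.b.a.(0 + X))) has moves —a→ p3
Q's transition system — 5 states:
  q0 = rec X. (b.(0 + X))\{b} + a.b.(0 + X) + b.b.a.(0 + X) has moves —a→ q1, —b→ q2
  q1 = b.(0 + (rec X. (b.(0 + X))\{b} + a.b.(0 + X) + b.b.a.(0 + X))) has moves —b→ q3
  q2 = b.a.(0 + (rec X. (b.(0 + X))\{b} + a.b.(0 + X) + b.b.a.(0 + X))) has moves —b→ q4
  q3 = 0 + (rec X. (b.(0 + X))\{b} + a.b.(0 + X) + b.b.a.(0 + X)) has moves —a→ q1, —b→ q2
  q4 = a.(0 + (rec X. (b.(0 + X))\{b} + a.b.(0 + X) + b.b.a.(0 + X))) has moves —a→ q3
Trace ⟨bbb⟩ through P, begin at {p0}:
  step 1 (b): {p1, p2}
  step 2 (b): {p3, p4}
  step 3 (b): {p1, p2}
  — P admits the full trace.
Trace ⟨bbb⟩ through Q, begin at {q0}:
  step 1 (b): {q2}
  step 2 (b): {q4}
  step 3 (b): no successor for Q

trace-distinct — witness ⟨bbb⟩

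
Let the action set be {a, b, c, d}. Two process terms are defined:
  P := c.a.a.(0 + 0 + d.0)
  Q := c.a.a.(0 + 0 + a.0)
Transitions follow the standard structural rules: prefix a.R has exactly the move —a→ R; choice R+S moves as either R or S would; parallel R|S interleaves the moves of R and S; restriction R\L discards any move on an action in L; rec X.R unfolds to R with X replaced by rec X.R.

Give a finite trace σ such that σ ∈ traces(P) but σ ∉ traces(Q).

caad

P's transition system — 5 states:
  s0 = c.a.a.(0 + 0 + d.0) :: --c--▸ s1
  s1 = a.a.(0 + 0 + d.0) :: --a--▸ s2
  s2 = a.(0 + 0 + d.0) :: --a--▸ s3
  s3 = 0 + 0 + d.0 :: --d--▸ s4
  s4 = 0 :: (no moves)
Q's transition system — 5 states:
  t0 = c.a.a.(0 + 0 + a.0) :: --c--▸ t1
  t1 = a.a.(0 + 0 + a.0) :: --a--▸ t2
  t2 = a.(0 + 0 + a.0) :: --a--▸ t3
  t3 = 0 + 0 + a.0 :: --a--▸ t4
  t4 = 0 :: (no moves)
Executing caad from P (initial set {s0}):
  step 1 (c): {s1}
  step 2 (a): {s2}
  step 3 (a): {s3}
  step 4 (d): {s4}
  — P admits the full trace.
Executing caad from Q (initial set {t0}):
  step 1 (c): {t1}
  step 2 (a): {t2}
  step 3 (a): {t3}
  step 4 (d): no successor for Q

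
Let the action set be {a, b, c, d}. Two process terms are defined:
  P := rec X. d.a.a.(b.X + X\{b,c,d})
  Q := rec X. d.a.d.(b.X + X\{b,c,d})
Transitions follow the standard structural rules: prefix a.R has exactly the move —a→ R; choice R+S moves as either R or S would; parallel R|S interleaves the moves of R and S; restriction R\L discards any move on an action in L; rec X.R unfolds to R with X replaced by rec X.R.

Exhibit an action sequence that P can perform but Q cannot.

daa

P's transition system — 4 states:
  u0 = rec X. d.a.a.(b.X + X\{b,c,d}) | --d--▸ u1
  u1 = a.a.(b.(rec X. d.a.a.(b.X + X\{b,c,d})) + (rec X. d.a.a.(b.X + X\{b,c,d}))\{b,c,d}) | --a--▸ u2
  u2 = a.(b.(rec X. d.a.a.(b.X + X\{b,c,d})) + (rec X. d.a.a.(b.X + X\{b,c,d}))\{b,c,d}) | --a--▸ u3
  u3 = b.(rec X. d.a.a.(b.X + X\{b,c,d})) + (rec X. d.a.a.(b.X + X\{b,c,d}))\{b,c,d} | --b--▸ u0
Q's transition system — 4 states:
  v0 = rec X. d.a.d.(b.X + X\{b,c,d}) | --d--▸ v1
  v1 = a.d.(b.(rec X. d.a.d.(b.X + X\{b,c,d})) + (rec X. d.a.d.(b.X + X\{b,c,d}))\{b,c,d}) | --a--▸ v2
  v2 = d.(b.(rec X. d.a.d.(b.X + X\{b,c,d})) + (rec X. d.a.d.(b.X + X\{b,c,d}))\{b,c,d}) | --d--▸ v3
  v3 = b.(rec X. d.a.d.(b.X + X\{b,c,d})) + (rec X. d.a.d.(b.X + X\{b,c,d}))\{b,c,d} | --b--▸ v0
Trace ⟨daa⟩ through P, begin at {u0}:
  [1] d ⇒ {u1}
  [2] a ⇒ {u2}
  [3] a ⇒ {u3}
  P completes σ.
Trace ⟨daa⟩ through Q, begin at {v0}:
  [1] d ⇒ {v1}
  [2] a ⇒ {v2}
  [3] a ⇒ ∅  — Q cannot continue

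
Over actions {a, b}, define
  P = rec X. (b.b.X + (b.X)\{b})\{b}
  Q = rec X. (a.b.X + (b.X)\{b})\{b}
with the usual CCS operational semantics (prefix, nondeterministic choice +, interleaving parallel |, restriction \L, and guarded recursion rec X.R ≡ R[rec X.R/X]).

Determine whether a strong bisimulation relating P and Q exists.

not bisimilar

P's transition system — 1 states:
  u0 = rec X. (b.b.X + (b.X)\{b})\{b} ⊢ deadlocked
Q's transition system — 2 states:
  v0 = rec X. (a.b.X + (b.X)\{b})\{b} ⊢ --a--▸ v1
  v1 = (b.(rec X. (a.b.X + (b.X)\{b})\{b}))\{b} ⊢ deadlocked
Coarsest stable partition (strong bisimilarity classes):
  B0 = {u0, v1}
  B1 = {v0}
u0 ∈ B0, v0 ∈ B1 → different blocks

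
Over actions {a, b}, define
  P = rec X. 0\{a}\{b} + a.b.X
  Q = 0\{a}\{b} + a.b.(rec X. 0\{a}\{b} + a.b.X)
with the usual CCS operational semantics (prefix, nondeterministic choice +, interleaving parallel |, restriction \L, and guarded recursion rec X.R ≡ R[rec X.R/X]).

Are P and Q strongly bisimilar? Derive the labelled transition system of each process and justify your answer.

Reachable graph of P (2 states):
  u0 = rec X. 0\{a}\{b} + a.b.X | -a-> u1
  u1 = b.(rec X. 0\{a}\{b} + a.b.X) | -b-> u0
Reachable graph of Q (3 states):
  v0 = 0\{a}\{b} + a.b.(rec X. 0\{a}\{b} + a.b.X) | -a-> v1
  v1 = b.(rec X. 0\{a}\{b} + a.b.X) | -b-> v2
  v2 = rec X. 0\{a}\{b} + a.b.X | -a-> v1
Partition-refinement fixed point:
  B0 = {u0, v0, v2}
  B1 = {u1, v1}
u0 ∈ B0, v0 ∈ B0 → same block

bisimilar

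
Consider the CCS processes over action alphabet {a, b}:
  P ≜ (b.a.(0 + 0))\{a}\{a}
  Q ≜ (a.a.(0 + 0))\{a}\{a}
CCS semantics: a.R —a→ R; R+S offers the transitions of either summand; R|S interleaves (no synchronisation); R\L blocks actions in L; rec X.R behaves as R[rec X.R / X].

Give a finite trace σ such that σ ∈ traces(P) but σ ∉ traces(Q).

b

P's transition system — 2 states:
  m0 = (b.a.(0 + 0))\{a}\{a} :: --b--▸ m1
  m1 = (a.(0 + 0))\{a}\{a} :: deadlocked
Q's transition system — 1 states:
  n0 = (a.a.(0 + 0))\{a}\{a} :: deadlocked
Trace ⟨b⟩ through P, begin at {m0}:
  after b @ step 1: {m1}
  — P admits the full trace.
Trace ⟨b⟩ through Q, begin at {n0}:
  after b @ step 1: ∅  — Q cannot continue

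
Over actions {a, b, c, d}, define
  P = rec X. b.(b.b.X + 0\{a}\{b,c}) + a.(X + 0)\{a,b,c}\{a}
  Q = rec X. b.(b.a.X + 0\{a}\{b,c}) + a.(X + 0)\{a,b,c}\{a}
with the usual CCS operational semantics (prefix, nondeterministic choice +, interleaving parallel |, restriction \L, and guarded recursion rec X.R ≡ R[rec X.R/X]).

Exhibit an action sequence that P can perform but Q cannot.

Reachable graph of P (4 states):
  m0 = rec X. b.(b.b.X + 0\{a}\{b,c}) + a.(X + 0)\{a,b,c}\{a} → --a--▸ m1, --b--▸ m2
  m1 = ((rec X. b.(b.b.X + 0\{a}\{b,c}) + a.(X + 0)\{a,b,c}\{a}) + 0)\{a,b,c}\{a} → (no moves)
  m2 = b.b.(rec X. b.(b.b.X + 0\{a}\{b,c}) + a.(X + 0)\{a,b,c}\{a}) + 0\{a}\{b,c} → --b--▸ m3
  m3 = b.(rec X. b.(b.b.X + 0\{a}\{b,c}) + a.(X + 0)\{a,b,c}\{a}) → --b--▸ m0
Reachable graph of Q (4 states):
  n0 = rec X. b.(b.a.X + 0\{a}\{b,c}) + a.(X + 0)\{a,b,c}\{a} → --a--▸ n1, --b--▸ n2
  n1 = ((rec X. b.(b.a.X + 0\{a}\{b,c}) + a.(X + 0)\{a,b,c}\{a}) + 0)\{a,b,c}\{a} → (no moves)
  n2 = b.a.(rec X. b.(b.a.X + 0\{a}\{b,c}) + a.(X + 0)\{a,b,c}\{a}) + 0\{a}\{b,c} → --b--▸ n3
  n3 = a.(rec X. b.(b.a.X + 0\{a}\{b,c}) + a.(X + 0)\{a,b,c}\{a}) → --a--▸ n0
Trace ⟨bbb⟩ through P, begin at {m0}:
  after b @ step 1: {m2}
  after b @ step 2: {m3}
  after b @ step 3: {m0}
  ✓ P
Trace ⟨bbb⟩ through Q, begin at {n0}:
  after b @ step 1: {n2}
  after b @ step 2: {n3}
  after b @ step 3: ∅  — Q cannot continue

bbb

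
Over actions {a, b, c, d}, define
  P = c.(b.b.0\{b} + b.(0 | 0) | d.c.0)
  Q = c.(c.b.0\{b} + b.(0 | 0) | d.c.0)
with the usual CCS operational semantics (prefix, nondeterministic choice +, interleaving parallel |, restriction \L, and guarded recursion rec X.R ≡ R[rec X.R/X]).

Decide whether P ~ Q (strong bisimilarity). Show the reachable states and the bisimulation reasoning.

NO

P's transition system — 9 states:
  s0 = c.(b.b.0\{b} + b.(0 | 0) | d.c.0) → --c--▸ s1
  s1 = b.b.0\{b} + b.(0 | 0) | d.c.0 → --b--▸ s2, --b--▸ s3, --d--▸ s4
  s2 = 0 | 0 | d.c.0 → --d--▸ s5
  s3 = b.0\{b} → --b--▸ s6
  s4 = b.(0 | 0) | c.0 → --b--▸ s5, --c--▸ s7
  s5 = 0 | 0 | c.0 → --c--▸ s8
  s6 = 0\{b} → (no moves)
  s7 = b.(0 | 0) | 0 → --b--▸ s8
  s8 = 0 | 0 | 0 → (no moves)
Q's transition system — 9 states:
  t0 = c.(c.b.0\{b} + b.(0 | 0) | d.c.0) → --c--▸ t1
  t1 = c.b.0\{b} + b.(0 | 0) | d.c.0 → --b--▸ t2, --c--▸ t3, --d--▸ t4
  t2 = 0 | 0 | d.c.0 → --d--▸ t5
  t3 = b.0\{b} → --b--▸ t6
  t4 = b.(0 | 0) | c.0 → --b--▸ t5, --c--▸ t7
  t5 = 0 | 0 | c.0 → --c--▸ t8
  t6 = 0\{b} → (no moves)
  t7 = b.(0 | 0) | 0 → --b--▸ t8
  t8 = 0 | 0 | 0 → (no moves)
Coarsest stable partition (strong bisimilarity classes):
  B0 = {s0}
  B1 = {s1}
  B2 = {s4, t4}
  B3 = {s5, t5}
  B4 = {s6, s8, t6, t8}
  B5 = {s3, s7, t3, t7}
  B6 = {s2, t2}
  B7 = {t0}
  B8 = {t1}
s0 ∈ B0, t0 ∈ B7 → different blocks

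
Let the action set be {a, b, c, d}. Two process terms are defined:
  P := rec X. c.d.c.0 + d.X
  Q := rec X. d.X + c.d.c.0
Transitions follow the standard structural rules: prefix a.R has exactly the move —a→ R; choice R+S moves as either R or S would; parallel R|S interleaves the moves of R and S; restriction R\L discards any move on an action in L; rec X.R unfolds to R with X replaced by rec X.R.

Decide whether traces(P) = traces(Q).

Reachable graph of P (4 states):
  s0 = rec X. c.d.c.0 + d.X :: ··c··> s1, ··d··> s0
  s1 = d.c.0 :: ··d··> s2
  s2 = c.0 :: ··c··> s3
  s3 = 0 :: ∅
Reachable graph of Q (4 states):
  t0 = rec X. d.X + c.d.c.0 :: ··c··> t1, ··d··> t0
  t1 = d.c.0 :: ··d··> t2
  t2 = c.0 :: ··c··> t3
  t3 = 0 :: ∅
Coarsest stable partition (strong bisimilarity classes):
  B0 = {s0, t0}
  B1 = {s1, t1}
  B2 = {s2, t2}
  B3 = {s3, t3}
s0 ∈ B0, t0 ∈ B0 → same block
Bisimilar ⇒ trace-equivalent.

YES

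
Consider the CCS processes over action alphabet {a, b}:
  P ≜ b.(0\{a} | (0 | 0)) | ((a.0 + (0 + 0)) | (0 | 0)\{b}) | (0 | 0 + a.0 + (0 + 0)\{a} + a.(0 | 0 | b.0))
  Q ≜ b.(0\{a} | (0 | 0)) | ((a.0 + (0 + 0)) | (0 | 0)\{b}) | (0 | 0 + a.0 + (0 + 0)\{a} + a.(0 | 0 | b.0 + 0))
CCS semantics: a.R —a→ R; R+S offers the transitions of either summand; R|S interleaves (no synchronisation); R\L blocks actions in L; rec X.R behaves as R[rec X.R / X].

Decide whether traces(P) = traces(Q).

Reachable graph of P (16 states):
  u0 = b.(0\{a} | (0 | 0)) | ((a.0 + (0 + 0)) | (0 | 0)\{b}) | (0 | 0 + a.0 + (0 + 0)\{a} + a.(0 | 0 | b.0)) :: -a-> u1, -a-> u2, -a-> u3, -b-> u4
  u1 = b.(0\{a} | (0 | 0)) | ((a.0 + (0 + 0)) | (0 | 0)\{b}) | (0 | 0 | b.0) :: -a-> u5, -b-> u6, -b-> u7
  u2 = b.(0\{a} | (0 | 0)) | ((a.0 + (0 + 0)) | (0 | 0)\{b}) | 0 :: -a-> u8, -b-> u9
  u3 = b.(0\{a} | (0 | 0)) | (0 | (0 | 0)\{b}) | (0 | 0 + a.0 + (0 + 0)\{a} + a.(0 | 0 | b.0)) :: -a-> u5, -a-> u8, -b-> u10
  u4 = 0\{a} | (0 | 0) | ((a.0 + (0 + 0)) | (0 | 0)\{b}) | (0 | 0 + a.0 + (0 + 0)\{a} + a.(0 | 0 | b.0)) :: -a-> u10, -a-> u6, -a-> u9
  u5 = b.(0\{a} | (0 | 0)) | (0 | (0 | 0)\{b}) | (0 | 0 | b.0) :: -b-> u11, -b-> u12
  u6 = 0\{a} | (0 | 0) | ((a.0 + (0 + 0)) | (0 | 0)\{b}) | (0 | 0 | b.0) :: -a-> u11, -b-> u13
  u7 = b.(0\{a} | (0 | 0)) | ((a.0 + (0 + 0)) | (0 | 0)\{b}) | (0 | 0 | 0) :: -a-> u12, -b-> u13
  u8 = b.(0\{a} | (0 | 0)) | (0 | (0 | 0)\{b}) | 0 :: -b-> u14
  u9 = 0\{a} | (0 | 0) | ((a.0 + (0 + 0)) | (0 | 0)\{b}) | 0 :: -a-> u14
  u10 = 0\{a} | (0 | 0) | (0 | (0 | 0)\{b}) | (0 | 0 + a.0 + (0 + 0)\{a} + a.(0 | 0 | b.0)) :: -a-> u11, -a-> u14
  u11 = 0\{a} | (0 | 0) | (0 | (0 | 0)\{b}) | (0 | 0 | b.0) :: -b-> u15
  u12 = b.(0\{a} | (0 | 0)) | (0 | (0 | 0)\{b}) | (0 | 0 | 0) :: -b-> u15
  u13 = 0\{a} | (0 | 0) | ((a.0 + (0 + 0)) | (0 | 0)\{b}) | (0 | 0 | 0) :: -a-> u15
  u14 = 0\{a} | (0 | 0) | (0 | (0 | 0)\{b}) | 0 :: (no moves)
  u15 = 0\{a} | (0 | 0) | (0 | (0 | 0)\{b}) | (0 | 0 | 0) :: (no moves)
Reachable graph of Q (16 states):
  v0 = b.(0\{a} | (0 | 0)) | ((a.0 + (0 + 0)) | (0 | 0)\{b}) | (0 | 0 + a.0 + (0 + 0)\{a} + a.(0 | 0 | b.0 + 0)) :: -a-> v1, -a-> v2, -a-> v3, -b-> v4
  v1 = b.(0\{a} | (0 | 0)) | ((a.0 + (0 + 0)) | (0 | 0)\{b}) | (0 | 0 | b.0 + 0) :: -a-> v5, -b-> v6, -b-> v7
  v2 = b.(0\{a} | (0 | 0)) | ((a.0 + (0 + 0)) | (0 | 0)\{b}) | 0 :: -a-> v8, -b-> v9
  v3 = b.(0\{a} | (0 | 0)) | (0 | (0 | 0)\{b}) | (0 | 0 + a.0 + (0 + 0)\{a} + a.(0 | 0 | b.0 + 0)) :: -a-> v5, -a-> v8, -b-> v10
  v4 = 0\{a} | (0 | 0) | ((a.0 + (0 + 0)) | (0 | 0)\{b}) | (0 | 0 + a.0 + (0 + 0)\{a} + a.(0 | 0 | b.0 + 0)) :: -a-> v10, -a-> v6, -a-> v9
  v5 = b.(0\{a} | (0 | 0)) | (0 | (0 | 0)\{b}) | (0 | 0 | b.0 + 0) :: -b-> v11, -b-> v12
  v6 = 0\{a} | (0 | 0) | ((a.0 + (0 + 0)) | (0 | 0)\{b}) | (0 | 0 | b.0 + 0) :: -a-> v11, -b-> v13
  v7 = b.(0\{a} | (0 | 0)) | ((a.0 + (0 + 0)) | (0 | 0)\{b}) | (0 | 0 | 0) :: -a-> v12, -b-> v13
  v8 = b.(0\{a} | (0 | 0)) | (0 | (0 | 0)\{b}) | 0 :: -b-> v14
  v9 = 0\{a} | (0 | 0) | ((a.0 + (0 + 0)) | (0 | 0)\{b}) | 0 :: -a-> v14
  v10 = 0\{a} | (0 | 0) | (0 | (0 | 0)\{b}) | (0 | 0 + a.0 + (0 + 0)\{a} + a.(0 | 0 | b.0 + 0)) :: -a-> v11, -a-> v14
  v11 = 0\{a} | (0 | 0) | (0 | (0 | 0)\{b}) | (0 | 0 | b.0 + 0) :: -b-> v15
  v12 = b.(0\{a} | (0 | 0)) | (0 | (0 | 0)\{b}) | (0 | 0 | 0) :: -b-> v15
  v13 = 0\{a} | (0 | 0) | ((a.0 + (0 + 0)) | (0 | 0)\{b}) | (0 | 0 | 0) :: -a-> v15
  v14 = 0\{a} | (0 | 0) | (0 | (0 | 0)\{b}) | 0 :: (no moves)
  v15 = 0\{a} | (0 | 0) | (0 | (0 | 0)\{b}) | (0 | 0 | 0) :: (no moves)
Bisimilarity quotient blocks:
  B0 = {u0, v0}
  B1 = {u4, v4}
  B2 = {u13, u9, v13, v9}
  B3 = {u14, u15, v14, v15}
  B4 = {u10, v10}
  B5 = {u11, u12, u8, v11, v12, v8}
  B6 = {u2, u6, u7, v2, v6, v7}
  B7 = {u1, v1}
  B8 = {u5, v5}
  B9 = {u3, v3}
u0 ∈ B0, v0 ∈ B0 → same block
Bisimilar ⇒ trace-equivalent.

traces(P) = traces(Q)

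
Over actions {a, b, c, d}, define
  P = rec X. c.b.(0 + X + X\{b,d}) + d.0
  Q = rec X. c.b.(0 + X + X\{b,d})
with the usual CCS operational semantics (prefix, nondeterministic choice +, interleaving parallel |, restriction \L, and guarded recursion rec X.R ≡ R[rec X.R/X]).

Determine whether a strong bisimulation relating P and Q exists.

P ≁ Q

P's transition system — 5 states:
  m0 = rec X. c.b.(0 + X + X\{b,d}) + d.0 → =c=> m1, =d=> m2
  m1 = b.(0 + (rec X. c.b.(0 + X + X\{b,d}) + d.0) + (rec X. c.b.(0 + X + X\{b,d}) + d.0)\{b,d}) → =b=> m3
  m2 = 0 → stopped
  m3 = 0 + (rec X. c.b.(0 + X + X\{b,d}) + d.0) + (rec X. c.b.(0 + X + X\{b,d}) + d.0)\{b,d} → =c=> m1, =c=> m4, =d=> m2
  m4 = (b.(0 + (rec X. c.b.(0 + X + X\{b,d}) + d.0) + (rec X. c.b.(0 + X + X\{b,d}) + d.0)\{b,d}))\{b,d} → stopped
Q's transition system — 4 states:
  n0 = rec X. c.b.(0 + X + X\{b,d}) → =c=> n1
  n1 = b.(0 + (rec X. c.b.(0 + X + X\{b,d})) + (rec X. c.b.(0 + X + X\{b,d}))\{b,d}) → =b=> n2
  n2 = 0 + (rec X. c.b.(0 + X + X\{b,d})) + (rec X. c.b.(0 + X + X\{b,d}))\{b,d} → =c=> n1, =c=> n3
  n3 = (b.(0 + (rec X. c.b.(0 + X + X\{b,d})) + (rec X. c.b.(0 + X + X\{b,d}))\{b,d}))\{b,d} → stopped
Coarsest stable partition (strong bisimilarity classes):
  B0 = {m0}
  B1 = {m2, m4, n3}
  B2 = {m1}
  B3 = {m3}
  B4 = {n0}
  B5 = {n1}
  B6 = {n2}
m0 ∈ B0, n0 ∈ B4 → different blocks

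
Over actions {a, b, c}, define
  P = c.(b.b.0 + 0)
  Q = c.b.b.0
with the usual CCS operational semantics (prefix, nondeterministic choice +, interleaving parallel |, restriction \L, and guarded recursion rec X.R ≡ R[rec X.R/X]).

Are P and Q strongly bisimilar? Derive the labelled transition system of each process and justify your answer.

P ~ Q

P's transition system — 4 states:
  p0 = c.(b.b.0 + 0) ⊢ —c→ p1
  p1 = b.b.0 + 0 ⊢ —b→ p2
  p2 = b.0 ⊢ —b→ p3
  p3 = 0 ⊢ (no moves)
Q's transition system — 4 states:
  q0 = c.b.b.0 ⊢ —c→ q1
  q1 = b.b.0 ⊢ —b→ q2
  q2 = b.0 ⊢ —b→ q3
  q3 = 0 ⊢ (no moves)
Bisimilarity quotient blocks:
  B0 = {p0, q0}
  B1 = {p1, q1}
  B2 = {p2, q2}
  B3 = {p3, q3}
p0 ∈ B0, q0 ∈ B0 → same block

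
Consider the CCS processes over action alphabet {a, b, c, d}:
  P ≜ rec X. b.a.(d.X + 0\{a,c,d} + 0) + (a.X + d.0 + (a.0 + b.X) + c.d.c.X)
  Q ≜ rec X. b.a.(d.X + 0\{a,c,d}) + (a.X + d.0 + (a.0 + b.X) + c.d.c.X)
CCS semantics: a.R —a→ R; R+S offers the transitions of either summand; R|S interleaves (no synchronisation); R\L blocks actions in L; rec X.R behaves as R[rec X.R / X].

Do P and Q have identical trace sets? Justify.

P's transition system — 6 states:
  s0 = rec X. b.a.(d.X + 0\{a,c,d} + 0) + (a.X + d.0 + (a.0 + b.X) + c.d.c.X) → ··a··> s0, ··a··> s1, ··b··> s0, ··b··> s2, ··c··> s3, ··d··> s1
  s1 = 0 → ∅
  s2 = a.(d.(rec X. b.a.(d.X + 0\{a,c,d} + 0) + (a.X + d.0 + (a.0 + b.X) + c.d.c.X)) + 0\{a,c,d} + 0) → ··a··> s4
  s3 = d.c.(rec X. b.a.(d.X + 0\{a,c,d} + 0) + (a.X + d.0 + (a.0 + b.X) + c.d.c.X)) → ··d··> s5
  s4 = d.(rec X. b.a.(d.X + 0\{a,c,d} + 0) + (a.X + d.0 + (a.0 + b.X) + c.d.c.X)) + 0\{a,c,d} + 0 → ··d··> s0
  s5 = c.(rec X. b.a.(d.X + 0\{a,c,d} + 0) + (a.X + d.0 + (a.0 + b.X) + c.d.c.X)) → ··c··> s0
Q's transition system — 6 states:
  t0 = rec X. b.a.(d.X + 0\{a,c,d}) + (a.X + d.0 + (a.0 + b.X) + c.d.c.X) → ··a··> t0, ··a··> t1, ··b··> t0, ··b··> t2, ··c··> t3, ··d··> t1
  t1 = 0 → ∅
  t2 = a.(d.(rec X. b.a.(d.X + 0\{a,c,d}) + (a.X + d.0 + (a.0 + b.X) + c.d.c.X)) + 0\{a,c,d}) → ··a··> t4
  t3 = d.c.(rec X. b.a.(d.X + 0\{a,c,d}) + (a.X + d.0 + (a.0 + b.X) + c.d.c.X)) → ··d··> t5
  t4 = d.(rec X. b.a.(d.X + 0\{a,c,d}) + (a.X + d.0 + (a.0 + b.X) + c.d.c.X)) + 0\{a,c,d} → ··d··> t0
  t5 = c.(rec X. b.a.(d.X + 0\{a,c,d}) + (a.X + d.0 + (a.0 + b.X) + c.d.c.X)) → ··c··> t0
Partition-refinement fixed point:
  B0 = {s0, t0}
  B1 = {s1, t1}
  B2 = {s3, t3}
  B3 = {s5, t5}
  B4 = {s2, t2}
  B5 = {s4, t4}
s0 ∈ B0, t0 ∈ B0 → same block
Bisimilar ⇒ trace-equivalent.

traces(P) = traces(Q)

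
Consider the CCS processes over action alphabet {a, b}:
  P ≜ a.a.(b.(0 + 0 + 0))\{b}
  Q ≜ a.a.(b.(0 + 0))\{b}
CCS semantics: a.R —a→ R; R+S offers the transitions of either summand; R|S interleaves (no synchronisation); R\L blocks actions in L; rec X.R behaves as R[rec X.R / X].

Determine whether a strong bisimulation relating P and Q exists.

bisimilar

P's transition system — 3 states:
  m0 = a.a.(b.(0 + 0 + 0))\{b} | ··a··> m1
  m1 = a.(b.(0 + 0 + 0))\{b} | ··a··> m2
  m2 = (b.(0 + 0 + 0))\{b} | ∅
Q's transition system — 3 states:
  n0 = a.a.(b.(0 + 0))\{b} | ··a··> n1
  n1 = a.(b.(0 + 0))\{b} | ··a··> n2
  n2 = (b.(0 + 0))\{b} | ∅
Bisimilarity quotient blocks:
  B0 = {m0, n0}
  B1 = {m1, n1}
  B2 = {m2, n2}
m0 ∈ B0, n0 ∈ B0 → same block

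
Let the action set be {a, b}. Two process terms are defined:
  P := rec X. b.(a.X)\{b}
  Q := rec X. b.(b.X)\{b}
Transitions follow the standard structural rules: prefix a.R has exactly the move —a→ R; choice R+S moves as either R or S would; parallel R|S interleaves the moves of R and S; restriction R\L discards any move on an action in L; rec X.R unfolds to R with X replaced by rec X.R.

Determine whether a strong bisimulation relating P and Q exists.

NO

P's transition system — 3 states:
  s0 = rec X. b.(a.X)\{b} ⊢ =b=> s1
  s1 = (a.(rec X. b.(a.X)\{b}))\{b} ⊢ =a=> s2
  s2 = (rec X. b.(a.X)\{b})\{b} ⊢ stopped
Q's transition system — 2 states:
  t0 = rec X. b.(b.X)\{b} ⊢ =b=> t1
  t1 = (b.(rec X. b.(b.X)\{b}))\{b} ⊢ stopped
Coarsest stable partition (strong bisimilarity classes):
  B0 = {s0}
  B1 = {s1}
  B2 = {s2, t1}
  B3 = {t0}
s0 ∈ B0, t0 ∈ B3 → different blocks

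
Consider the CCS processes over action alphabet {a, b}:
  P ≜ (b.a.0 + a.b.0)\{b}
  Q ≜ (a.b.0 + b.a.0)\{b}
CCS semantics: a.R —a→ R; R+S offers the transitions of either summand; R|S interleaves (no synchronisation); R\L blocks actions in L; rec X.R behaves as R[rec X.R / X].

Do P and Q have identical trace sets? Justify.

LTS(P): 2 reachable states
  m0 = (b.a.0 + a.b.0)\{b} → ··a··> m1
  m1 = (b.0)\{b} → ·
LTS(Q): 2 reachable states
  n0 = (a.b.0 + b.a.0)\{b} → ··a··> n1
  n1 = (b.0)\{b} → ·
Coarsest stable partition (strong bisimilarity classes):
  B0 = {m0, n0}
  B1 = {m1, n1}
m0 ∈ B0, n0 ∈ B0 → same block
Bisimilar ⇒ trace-equivalent.

traces(P) = traces(Q)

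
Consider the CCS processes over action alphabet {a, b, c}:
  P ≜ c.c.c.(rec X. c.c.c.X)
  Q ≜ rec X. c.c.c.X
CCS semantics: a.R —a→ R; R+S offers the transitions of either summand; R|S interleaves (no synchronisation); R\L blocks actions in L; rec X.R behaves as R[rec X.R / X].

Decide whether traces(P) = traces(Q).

YES

P's transition system — 4 states:
  u0 = c.c.c.(rec X. c.c.c.X) :: -c-> u1
  u1 = c.c.(rec X. c.c.c.X) :: -c-> u2
  u2 = c.(rec X. c.c.c.X) :: -c-> u3
  u3 = rec X. c.c.c.X :: -c-> u1
Q's transition system — 3 states:
  v0 = rec X. c.c.c.X :: -c-> v1
  v1 = c.c.(rec X. c.c.c.X) :: -c-> v2
  v2 = c.(rec X. c.c.c.X) :: -c-> v0
Partition-refinement fixed point:
  B0 = {u0, u1, u2, u3, v0, v1, v2}
u0 ∈ B0, v0 ∈ B0 → same block
Bisimilar ⇒ trace-equivalent.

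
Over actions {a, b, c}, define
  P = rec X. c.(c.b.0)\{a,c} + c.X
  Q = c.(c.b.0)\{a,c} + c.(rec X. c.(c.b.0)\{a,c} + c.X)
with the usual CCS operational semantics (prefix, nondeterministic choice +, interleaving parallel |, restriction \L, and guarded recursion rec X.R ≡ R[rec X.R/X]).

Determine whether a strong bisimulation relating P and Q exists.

P's transition system — 2 states:
  m0 = rec X. c.(c.b.0)\{a,c} + c.X | ··c··> m0, ··c··> m1
  m1 = (c.b.0)\{a,c} | stopped
Q's transition system — 3 states:
  n0 = c.(c.b.0)\{a,c} + c.(rec X. c.(c.b.0)\{a,c} + c.X) | ··c··> n1, ··c··> n2
  n1 = (c.b.0)\{a,c} | stopped
  n2 = rec X. c.(c.b.0)\{a,c} + c.X | ··c··> n1, ··c··> n2
Bisimilarity quotient blocks:
  B0 = {m0, n0, n2}
  B1 = {m1, n1}
m0 ∈ B0, n0 ∈ B0 → same block

P ~ Q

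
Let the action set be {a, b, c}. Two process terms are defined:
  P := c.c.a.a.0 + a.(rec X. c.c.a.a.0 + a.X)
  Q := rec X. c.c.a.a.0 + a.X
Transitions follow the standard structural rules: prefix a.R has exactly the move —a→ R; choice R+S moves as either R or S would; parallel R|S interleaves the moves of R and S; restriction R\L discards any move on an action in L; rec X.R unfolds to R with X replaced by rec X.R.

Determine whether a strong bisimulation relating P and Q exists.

YES

LTS(P): 6 reachable states
  m0 = c.c.a.a.0 + a.(rec X. c.c.a.a.0 + a.X) ⊢ --a--▸ m1, --c--▸ m2
  m1 = rec X. c.c.a.a.0 + a.X ⊢ --a--▸ m1, --c--▸ m2
  m2 = c.a.a.0 ⊢ --c--▸ m3
  m3 = a.a.0 ⊢ --a--▸ m4
  m4 = a.0 ⊢ --a--▸ m5
  m5 = 0 ⊢ (no moves)
LTS(Q): 5 reachable states
  n0 = rec X. c.c.a.a.0 + a.X ⊢ --a--▸ n0, --c--▸ n1
  n1 = c.a.a.0 ⊢ --c--▸ n2
  n2 = a.a.0 ⊢ --a--▸ n3
  n3 = a.0 ⊢ --a--▸ n4
  n4 = 0 ⊢ (no moves)
Bisimilarity quotient blocks:
  B0 = {m0, m1, n0}
  B1 = {m2, n1}
  B2 = {m3, n2}
  B3 = {m4, n3}
  B4 = {m5, n4}
m0 ∈ B0, n0 ∈ B0 → same block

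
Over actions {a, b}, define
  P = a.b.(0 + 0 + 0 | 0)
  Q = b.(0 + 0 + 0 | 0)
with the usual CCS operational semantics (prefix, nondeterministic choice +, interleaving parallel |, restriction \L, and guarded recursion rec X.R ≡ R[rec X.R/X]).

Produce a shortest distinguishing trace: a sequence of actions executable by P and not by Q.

P's transition system — 3 states:
  m0 = a.b.(0 + 0 + 0 | 0) | -a-> m1
  m1 = b.(0 + 0 + 0 | 0) | -b-> m2
  m2 = 0 + 0 + 0 | 0 | (no moves)
Q's transition system — 2 states:
  n0 = b.(0 + 0 + 0 | 0) | -b-> n1
  n1 = 0 + 0 + 0 | 0 | (no moves)
Trace ⟨a⟩ through P, begin at {m0}:
  step 1 (a): {m1}
  P completes σ.
Trace ⟨a⟩ through Q, begin at {n0}:
  step 1 (a): no successor for Q

a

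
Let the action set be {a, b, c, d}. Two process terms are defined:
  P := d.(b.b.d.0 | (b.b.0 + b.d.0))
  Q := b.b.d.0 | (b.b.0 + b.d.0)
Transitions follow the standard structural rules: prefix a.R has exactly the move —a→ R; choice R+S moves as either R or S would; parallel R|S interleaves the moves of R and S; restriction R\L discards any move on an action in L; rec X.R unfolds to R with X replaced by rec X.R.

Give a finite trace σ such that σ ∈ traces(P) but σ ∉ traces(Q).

LTS(P): 17 reachable states
  p0 = d.(b.b.d.0 | (b.b.0 + b.d.0)) ⊢ -d-> p1
  p1 = b.b.d.0 | (b.b.0 + b.d.0) ⊢ -b-> p2, -b-> p3, -b-> p4
  p2 = b.b.d.0 | b.0 ⊢ -b-> p5, -b-> p6
  p3 = b.b.d.0 | d.0 ⊢ -b-> p7, -d-> p5
  p4 = b.d.0 | (b.b.0 + b.d.0) ⊢ -b-> p6, -b-> p7, -b-> p8
  p5 = b.b.d.0 | 0 ⊢ -b-> p9
  p6 = b.d.0 | b.0 ⊢ -b-> p10, -b-> p9
  p7 = b.d.0 | d.0 ⊢ -b-> p11, -d-> p9
  p8 = d.0 | (b.b.0 + b.d.0) ⊢ -b-> p10, -b-> p11, -d-> p12
  p9 = b.d.0 | 0 ⊢ -b-> p13
  p10 = d.0 | b.0 ⊢ -b-> p13, -d-> p14
  p11 = d.0 | d.0 ⊢ -d-> p13, -d-> p15
  p12 = 0 | (b.b.0 + b.d.0) ⊢ -b-> p14, -b-> p15
  p13 = d.0 | 0 ⊢ -d-> p16
  p14 = 0 | b.0 ⊢ -b-> p16
  p15 = 0 | d.0 ⊢ -d-> p16
  p16 = 0 | 0 ⊢ ·
LTS(Q): 16 reachable states
  q0 = b.b.d.0 | (b.b.0 + b.d.0) ⊢ -b-> q1, -b-> q2, -b-> q3
  q1 = b.b.d.0 | b.0 ⊢ -b-> q4, -b-> q5
  q2 = b.b.d.0 | d.0 ⊢ -b-> q6, -d-> q4
  q3 = b.d.0 | (b.b.0 + b.d.0) ⊢ -b-> q5, -b-> q6, -b-> q7
  q4 = b.b.d.0 | 0 ⊢ -b-> q8
  q5 = b.d.0 | b.0 ⊢ -b-> q8, -b-> q9
  q6 = b.d.0 | d.0 ⊢ -b-> q10, -d-> q8
  q7 = d.0 | (b.b.0 + b.d.0) ⊢ -b-> q10, -b-> q9, -d-> q11
  q8 = b.d.0 | 0 ⊢ -b-> q12
  q9 = d.0 | b.0 ⊢ -b-> q12, -d-> q13
  q10 = d.0 | d.0 ⊢ -d-> q12, -d-> q14
  q11 = 0 | (b.b.0 + b.d.0) ⊢ -b-> q13, -b-> q14
  q12 = d.0 | 0 ⊢ -d-> q15
  q13 = 0 | b.0 ⊢ -b-> q15
  q14 = 0 | d.0 ⊢ -d-> q15
  q15 = 0 | 0 ⊢ ·
Run σ = ⟨d⟩ on P: start {p0}
  after d @ step 1: {p1}
  ✓ P
Run σ = ⟨d⟩ on Q: start {q0}
  after d @ step 1: ∅  — Q cannot continue

d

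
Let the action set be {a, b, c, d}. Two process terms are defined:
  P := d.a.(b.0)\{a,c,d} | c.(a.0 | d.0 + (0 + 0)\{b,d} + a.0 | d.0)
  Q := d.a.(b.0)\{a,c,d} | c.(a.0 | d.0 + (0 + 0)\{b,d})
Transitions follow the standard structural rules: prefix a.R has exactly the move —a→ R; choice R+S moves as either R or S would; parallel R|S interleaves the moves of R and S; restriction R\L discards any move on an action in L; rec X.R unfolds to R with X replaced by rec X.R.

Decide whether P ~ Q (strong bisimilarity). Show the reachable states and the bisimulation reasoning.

P ~ Q

Reachable graph of P (20 states):
  p0 = d.a.(b.0)\{a,c,d} | c.(a.0 | d.0 + (0 + 0)\{b,d} + a.0 | d.0) → ··c··> p1, ··d··> p2
  p1 = d.a.(b.0)\{a,c,d} | (a.0 | d.0 + (0 + 0)\{b,d} + a.0 | d.0) → ··a··> p3, ··d··> p4, ··d··> p5
  p2 = a.(b.0)\{a,c,d} | c.(a.0 | d.0 + (0 + 0)\{b,d} + a.0 | d.0) → ··a··> p6, ··c··> p4
  p3 = d.a.(b.0)\{a,c,d} | (0 | d.0) → ··d··> p7, ··d··> p8
  p4 = a.(b.0)\{a,c,d} | (a.0 | d.0 + (0 + 0)\{b,d} + a.0 | d.0) → ··a··> p7, ··a··> p9, ··d··> p10
  p5 = d.a.(b.0)\{a,c,d} | (a.0 | 0) → ··a··> p8, ··d··> p10
  p6 = (b.0)\{a,c,d} | c.(a.0 | d.0 + (0 + 0)\{b,d} + a.0 | d.0) → ··b··> p11, ··c··> p9
  p7 = a.(b.0)\{a,c,d} | (0 | d.0) → ··a··> p12, ··d··> p13
  p8 = d.a.(b.0)\{a,c,d} | (0 | 0) → ··d··> p13
  p9 = (b.0)\{a,c,d} | (a.0 | d.0 + (0 + 0)\{b,d} + a.0 | d.0) → ··a··> p12, ··b··> p14, ··d··> p15
  p10 = a.(b.0)\{a,c,d} | (a.0 | 0) → ··a··> p13, ··a··> p15
  p11 = 0\{a,c,d} | c.(a.0 | d.0 + (0 + 0)\{b,d} + a.0 | d.0) → ··c··> p14
  p12 = (b.0)\{a,c,d} | (0 | d.0) → ··b··> p16, ··d··> p17
  p13 = a.(b.0)\{a,c,d} | (0 | 0) → ··a··> p17
  p14 = 0\{a,c,d} | (a.0 | d.0 + (0 + 0)\{b,d} + a.0 | d.0) → ··a··> p16, ··d··> p18
  p15 = (b.0)\{a,c,d} | (a.0 | 0) → ··a··> p17, ··b··> p18
  p16 = 0\{a,c,d} | (0 | d.0) → ··d··> p19
  p17 = (b.0)\{a,c,d} | (0 | 0) → ··b··> p19
  p18 = 0\{a,c,d} | (a.0 | 0) → ··a··> p19
  p19 = 0\{a,c,d} | (0 | 0) → ∅
Reachable graph of Q (20 states):
  q0 = d.a.(b.0)\{a,c,d} | c.(a.0 | d.0 + (0 + 0)\{b,d}) → ··c··> q1, ··d··> q2
  q1 = d.a.(b.0)\{a,c,d} | (a.0 | d.0 + (0 + 0)\{b,d}) → ··a··> q3, ··d··> q4, ··d··> q5
  q2 = a.(b.0)\{a,c,d} | c.(a.0 | d.0 + (0 + 0)\{b,d}) → ··a··> q6, ··c··> q4
  q3 = d.a.(b.0)\{a,c,d} | (0 | d.0) → ··d··> q7, ··d··> q8
  q4 = a.(b.0)\{a,c,d} | (a.0 | d.0 + (0 + 0)\{b,d}) → ··a··> q7, ··a··> q9, ··d··> q10
  q5 = d.a.(b.0)\{a,c,d} | (a.0 | 0) → ··a··> q8, ··d··> q10
  q6 = (b.0)\{a,c,d} | c.(a.0 | d.0 + (0 + 0)\{b,d}) → ··b··> q11, ··c··> q9
  q7 = a.(b.0)\{a,c,d} | (0 | d.0) → ··a··> q12, ··d··> q13
  q8 = d.a.(b.0)\{a,c,d} | (0 | 0) → ··d··> q13
  q9 = (b.0)\{a,c,d} | (a.0 | d.0 + (0 + 0)\{b,d}) → ··a··> q12, ··b··> q14, ··d··> q15
  q10 = a.(b.0)\{a,c,d} | (a.0 | 0) → ··a··> q13, ··a··> q15
  q11 = 0\{a,c,d} | c.(a.0 | d.0 + (0 + 0)\{b,d}) → ··c··> q14
  q12 = (b.0)\{a,c,d} | (0 | d.0) → ··b··> q16, ··d··> q17
  q13 = a.(b.0)\{a,c,d} | (0 | 0) → ··a··> q17
  q14 = 0\{a,c,d} | (a.0 | d.0 + (0 + 0)\{b,d}) → ··a··> q16, ··d··> q18
  q15 = (b.0)\{a,c,d} | (a.0 | 0) → ··a··> q17, ··b··> q18
  q16 = 0\{a,c,d} | (0 | d.0) → ··d··> q19
  q17 = (b.0)\{a,c,d} | (0 | 0) → ··b··> q19
  q18 = 0\{a,c,d} | (a.0 | 0) → ··a··> q19
  q19 = 0\{a,c,d} | (0 | 0) → ∅
Coarsest stable partition (strong bisimilarity classes):
  B0 = {p0, q0}
  B1 = {p1, q1}
  B2 = {p3, q3}
  B3 = {p7, q7}
  B4 = {p13, q13}
  B5 = {p17, q17}
  B6 = {p19, q19}
  B7 = {p12, q12}
  B8 = {p16, q16}
  B9 = {p8, q8}
  B10 = {p4, q4}
  B11 = {p10, q10}
  B12 = {p15, q15}
  B13 = {p18, q18}
  B14 = {p9, q9}
  B15 = {p14, q14}
  B16 = {p5, q5}
  B17 = {p2, q2}
  B18 = {p6, q6}
  B19 = {p11, q11}
p0 ∈ B0, q0 ∈ B0 → same block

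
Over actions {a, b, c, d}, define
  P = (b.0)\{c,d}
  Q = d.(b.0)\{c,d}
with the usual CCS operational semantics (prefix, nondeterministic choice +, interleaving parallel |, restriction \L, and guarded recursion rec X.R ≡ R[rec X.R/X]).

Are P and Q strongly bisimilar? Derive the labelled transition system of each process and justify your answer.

NO

LTS(P): 2 reachable states
  s0 = (b.0)\{c,d} → --b--▸ s1
  s1 = 0\{c,d} → ∅
LTS(Q): 3 reachable states
  t0 = d.(b.0)\{c,d} → --d--▸ t1
  t1 = (b.0)\{c,d} → --b--▸ t2
  t2 = 0\{c,d} → ∅
Coarsest stable partition (strong bisimilarity classes):
  B0 = {s0, t1}
  B1 = {s1, t2}
  B2 = {t0}
s0 ∈ B0, t0 ∈ B2 → different blocks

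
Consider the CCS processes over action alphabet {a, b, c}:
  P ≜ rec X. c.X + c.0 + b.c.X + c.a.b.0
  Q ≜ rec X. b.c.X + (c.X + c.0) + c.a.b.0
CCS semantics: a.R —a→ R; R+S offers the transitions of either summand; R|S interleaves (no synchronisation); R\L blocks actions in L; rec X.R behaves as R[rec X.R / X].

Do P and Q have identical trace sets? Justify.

Reachable graph of P (5 states):
  u0 = rec X. c.X + c.0 + b.c.X + c.a.b.0 | -b-> u1, -c-> u0, -c-> u2, -c-> u3
  u1 = c.(rec X. c.X + c.0 + b.c.X + c.a.b.0) | -c-> u0
  u2 = 0 | deadlocked
  u3 = a.b.0 | -a-> u4
  u4 = b.0 | -b-> u2
Reachable graph of Q (5 states):
  v0 = rec X. b.c.X + (c.X + c.0) + c.a.b.0 | -b-> v1, -c-> v0, -c-> v2, -c-> v3
  v1 = c.(rec X. b.c.X + (c.X + c.0) + c.a.b.0) | -c-> v0
  v2 = 0 | deadlocked
  v3 = a.b.0 | -a-> v4
  v4 = b.0 | -b-> v2
Coarsest stable partition (strong bisimilarity classes):
  B0 = {u0, v0}
  B1 = {u1, v1}
  B2 = {u3, v3}
  B3 = {u4, v4}
  B4 = {u2, v2}
u0 ∈ B0, v0 ∈ B0 → same block
Bisimilar ⇒ trace-equivalent.

YES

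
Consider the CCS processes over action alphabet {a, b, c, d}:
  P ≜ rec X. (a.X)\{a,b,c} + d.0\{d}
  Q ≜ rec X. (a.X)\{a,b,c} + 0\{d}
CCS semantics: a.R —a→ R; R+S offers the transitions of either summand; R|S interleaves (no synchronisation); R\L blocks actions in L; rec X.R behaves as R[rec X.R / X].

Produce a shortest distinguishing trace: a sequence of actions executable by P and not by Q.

P's transition system — 2 states:
  p0 = rec X. (a.X)\{a,b,c} + d.0\{d} | =d=> p1
  p1 = 0\{d} | ·
Q's transition system — 1 states:
  q0 = rec X. (a.X)\{a,b,c} + 0\{d} | ·
Trace ⟨d⟩ through P, begin at {p0}:
  after d @ step 1: {p1}
  ✓ P
Trace ⟨d⟩ through Q, begin at {q0}:
  after d @ step 1: no successor for Q

d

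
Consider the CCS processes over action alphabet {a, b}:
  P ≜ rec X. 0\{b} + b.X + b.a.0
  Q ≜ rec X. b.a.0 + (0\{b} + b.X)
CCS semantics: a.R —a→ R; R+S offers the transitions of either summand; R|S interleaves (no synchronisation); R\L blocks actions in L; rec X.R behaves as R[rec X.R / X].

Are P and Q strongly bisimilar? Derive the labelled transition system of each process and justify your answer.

YES

LTS(P): 3 reachable states
  u0 = rec X. 0\{b} + b.X + b.a.0 has moves --b--▸ u0, --b--▸ u1
  u1 = a.0 has moves --a--▸ u2
  u2 = 0 has moves deadlocked
LTS(Q): 3 reachable states
  v0 = rec X. b.a.0 + (0\{b} + b.X) has moves --b--▸ v0, --b--▸ v1
  v1 = a.0 has moves --a--▸ v2
  v2 = 0 has moves deadlocked
Partition-refinement fixed point:
  B0 = {u0, v0}
  B1 = {u1, v1}
  B2 = {u2, v2}
u0 ∈ B0, v0 ∈ B0 → same block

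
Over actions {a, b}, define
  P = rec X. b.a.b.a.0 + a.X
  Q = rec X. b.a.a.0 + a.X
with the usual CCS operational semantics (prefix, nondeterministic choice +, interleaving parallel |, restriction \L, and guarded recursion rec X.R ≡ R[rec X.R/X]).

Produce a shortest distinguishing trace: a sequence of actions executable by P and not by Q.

LTS(P): 5 reachable states
  p0 = rec X. b.a.b.a.0 + a.X → ··a··> p0, ··b··> p1
  p1 = a.b.a.0 → ··a··> p2
  p2 = b.a.0 → ··b··> p3
  p3 = a.0 → ··a··> p4
  p4 = 0 → ·
LTS(Q): 4 reachable states
  q0 = rec X. b.a.a.0 + a.X → ··a··> q0, ··b··> q1
  q1 = a.a.0 → ··a··> q2
  q2 = a.0 → ··a··> q3
  q3 = 0 → ·
Trace ⟨bab⟩ through P, begin at {p0}:
  [1] b ⇒ {p1}
  [2] a ⇒ {p2}
  [3] b ⇒ {p3}
  — P admits the full trace.
Trace ⟨bab⟩ through Q, begin at {q0}:
  [1] b ⇒ {q1}
  [2] a ⇒ {q2}
  [3] b ⇒ ∅  — Q cannot continue

bab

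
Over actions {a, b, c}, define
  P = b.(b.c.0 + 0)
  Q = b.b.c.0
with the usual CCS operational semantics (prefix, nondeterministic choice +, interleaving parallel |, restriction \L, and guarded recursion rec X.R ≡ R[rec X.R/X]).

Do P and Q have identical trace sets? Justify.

LTS(P): 4 reachable states
  u0 = b.(b.c.0 + 0) → =b=> u1
  u1 = b.c.0 + 0 → =b=> u2
  u2 = c.0 → =c=> u3
  u3 = 0 → deadlocked
LTS(Q): 4 reachable states
  v0 = b.b.c.0 → =b=> v1
  v1 = b.c.0 → =b=> v2
  v2 = c.0 → =c=> v3
  v3 = 0 → deadlocked
Bisimilarity quotient blocks:
  B0 = {u0, v0}
  B1 = {u1, v1}
  B2 = {u2, v2}
  B3 = {u3, v3}
u0 ∈ B0, v0 ∈ B0 → same block
Bisimilar ⇒ trace-equivalent.

traces(P) = traces(Q)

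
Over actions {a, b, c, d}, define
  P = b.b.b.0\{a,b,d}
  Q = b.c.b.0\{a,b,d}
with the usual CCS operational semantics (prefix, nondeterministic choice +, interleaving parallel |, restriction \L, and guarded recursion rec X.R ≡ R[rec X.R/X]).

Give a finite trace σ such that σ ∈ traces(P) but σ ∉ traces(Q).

bb

P's transition system — 4 states:
  u0 = b.b.b.0\{a,b,d} | --b--▸ u1
  u1 = b.b.0\{a,b,d} | --b--▸ u2
  u2 = b.0\{a,b,d} | --b--▸ u3
  u3 = 0\{a,b,d} | deadlocked
Q's transition system — 4 states:
  v0 = b.c.b.0\{a,b,d} | --b--▸ v1
  v1 = c.b.0\{a,b,d} | --c--▸ v2
  v2 = b.0\{a,b,d} | --b--▸ v3
  v3 = 0\{a,b,d} | deadlocked
Run σ = ⟨bb⟩ on P: start {u0}
  after b @ step 1: {u1}
  after b @ step 2: {u2}
  P completes σ.
Run σ = ⟨bb⟩ on Q: start {v0}
  after b @ step 1: {v1}
  after b @ step 2: ∅  — Q cannot continue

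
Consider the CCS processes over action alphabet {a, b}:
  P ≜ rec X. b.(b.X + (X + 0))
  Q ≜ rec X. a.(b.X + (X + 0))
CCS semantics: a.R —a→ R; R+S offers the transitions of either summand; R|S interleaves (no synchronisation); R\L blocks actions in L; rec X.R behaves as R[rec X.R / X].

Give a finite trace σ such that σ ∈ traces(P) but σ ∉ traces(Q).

b

Reachable graph of P (2 states):
  p0 = rec X. b.(b.X + (X + 0)) :: ··b··> p1
  p1 = b.(rec X. b.(b.X + (X + 0))) + ((rec X. b.(b.X + (X + 0))) + 0) :: ··b··> p0, ··b··> p1
Reachable graph of Q (2 states):
  q0 = rec X. a.(b.X + (X + 0)) :: ··a··> q1
  q1 = b.(rec X. a.(b.X + (X + 0))) + ((rec X. a.(b.X + (X + 0))) + 0) :: ··a··> q1, ··b··> q0
Executing b from P (initial set {p0}):
  [1] b ⇒ {p1}
  ✓ P
Executing b from Q (initial set {q0}):
  [1] b ⇒ ∅  — Q cannot continue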